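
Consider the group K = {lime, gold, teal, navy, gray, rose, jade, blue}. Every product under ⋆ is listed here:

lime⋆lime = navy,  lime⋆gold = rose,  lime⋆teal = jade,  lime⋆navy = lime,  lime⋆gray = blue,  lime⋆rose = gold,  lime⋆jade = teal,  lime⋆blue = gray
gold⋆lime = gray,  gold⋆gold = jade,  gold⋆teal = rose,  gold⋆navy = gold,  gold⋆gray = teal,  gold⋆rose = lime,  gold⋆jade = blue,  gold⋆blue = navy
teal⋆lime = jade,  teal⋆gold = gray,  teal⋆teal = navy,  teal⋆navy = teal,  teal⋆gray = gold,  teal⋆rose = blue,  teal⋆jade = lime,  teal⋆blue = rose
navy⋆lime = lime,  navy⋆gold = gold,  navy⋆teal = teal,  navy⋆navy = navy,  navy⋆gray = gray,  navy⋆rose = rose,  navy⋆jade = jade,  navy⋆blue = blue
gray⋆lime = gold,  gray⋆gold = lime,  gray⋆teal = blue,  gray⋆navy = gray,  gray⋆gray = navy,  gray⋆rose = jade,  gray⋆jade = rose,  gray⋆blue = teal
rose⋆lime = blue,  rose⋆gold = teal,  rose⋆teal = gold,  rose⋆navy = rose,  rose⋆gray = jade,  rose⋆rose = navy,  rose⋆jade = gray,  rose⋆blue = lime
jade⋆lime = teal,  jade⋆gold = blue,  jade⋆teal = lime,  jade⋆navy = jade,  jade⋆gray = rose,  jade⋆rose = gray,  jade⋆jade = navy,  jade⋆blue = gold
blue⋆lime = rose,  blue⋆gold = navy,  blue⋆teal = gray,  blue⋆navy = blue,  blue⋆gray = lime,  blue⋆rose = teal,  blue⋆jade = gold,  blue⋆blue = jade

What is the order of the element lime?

2

The identity element is navy (its row matches the header).
lime^1 = lime
lime^2 = lime ⋆ lime = navy
The first power of lime equal to the identity is lime^2, so ord(lime) = 2.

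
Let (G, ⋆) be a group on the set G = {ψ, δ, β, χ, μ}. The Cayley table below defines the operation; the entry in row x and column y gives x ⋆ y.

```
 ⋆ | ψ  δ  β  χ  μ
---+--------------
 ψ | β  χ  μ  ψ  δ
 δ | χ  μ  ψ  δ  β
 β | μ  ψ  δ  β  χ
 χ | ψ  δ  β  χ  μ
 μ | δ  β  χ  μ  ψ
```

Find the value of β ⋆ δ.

Read row β, column δ: β ⋆ δ = ψ.

ψ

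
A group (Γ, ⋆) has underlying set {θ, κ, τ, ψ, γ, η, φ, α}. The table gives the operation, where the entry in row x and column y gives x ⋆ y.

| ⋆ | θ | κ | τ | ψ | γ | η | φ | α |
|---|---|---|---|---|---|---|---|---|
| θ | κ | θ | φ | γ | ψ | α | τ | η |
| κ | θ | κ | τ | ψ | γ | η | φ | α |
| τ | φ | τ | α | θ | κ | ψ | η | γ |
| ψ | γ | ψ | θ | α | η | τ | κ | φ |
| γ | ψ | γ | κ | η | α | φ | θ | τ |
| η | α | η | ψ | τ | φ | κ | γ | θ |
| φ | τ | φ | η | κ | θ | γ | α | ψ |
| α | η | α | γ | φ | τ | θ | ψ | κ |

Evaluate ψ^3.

φ

ψ^1 = ψ
ψ^2 = ψ ⋆ ψ = α
ψ^3 = α ⋆ ψ = φ
(Structurally, Γ here is isomorphic to Z_2 x Z_4.)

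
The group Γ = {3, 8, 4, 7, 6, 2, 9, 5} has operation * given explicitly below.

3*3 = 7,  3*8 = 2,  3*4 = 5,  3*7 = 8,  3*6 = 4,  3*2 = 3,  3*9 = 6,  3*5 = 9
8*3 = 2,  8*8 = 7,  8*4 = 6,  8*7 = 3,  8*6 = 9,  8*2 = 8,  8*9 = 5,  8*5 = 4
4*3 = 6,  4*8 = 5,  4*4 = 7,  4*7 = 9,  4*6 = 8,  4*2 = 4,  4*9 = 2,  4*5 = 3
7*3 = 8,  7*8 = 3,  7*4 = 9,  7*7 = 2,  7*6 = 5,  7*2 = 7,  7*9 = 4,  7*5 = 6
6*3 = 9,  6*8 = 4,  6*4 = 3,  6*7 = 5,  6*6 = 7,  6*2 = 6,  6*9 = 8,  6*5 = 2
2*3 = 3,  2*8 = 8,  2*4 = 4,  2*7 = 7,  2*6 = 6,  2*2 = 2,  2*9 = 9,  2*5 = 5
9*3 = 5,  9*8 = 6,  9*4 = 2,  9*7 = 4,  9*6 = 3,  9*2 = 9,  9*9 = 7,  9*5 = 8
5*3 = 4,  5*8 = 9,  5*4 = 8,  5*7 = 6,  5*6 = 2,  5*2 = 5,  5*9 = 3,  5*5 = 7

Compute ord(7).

2

The identity element is 2 (its row matches the header).
7^1 = 7
7^2 = 7*7 = 2
The first power of 7 equal to the identity is 7^2, so ord(7) = 2.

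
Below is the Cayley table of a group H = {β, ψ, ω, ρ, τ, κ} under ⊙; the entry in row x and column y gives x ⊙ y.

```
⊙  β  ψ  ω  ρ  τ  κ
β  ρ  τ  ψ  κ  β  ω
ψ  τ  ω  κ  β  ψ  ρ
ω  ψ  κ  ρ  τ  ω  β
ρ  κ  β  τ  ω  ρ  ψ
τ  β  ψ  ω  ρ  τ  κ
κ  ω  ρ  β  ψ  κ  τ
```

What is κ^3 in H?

κ^1 = κ
κ^2 = κ ⊙ κ = τ
κ^3 = τ ⊙ κ = κ
(Structurally, H here is isomorphic to the cyclic group Z_6.)

κ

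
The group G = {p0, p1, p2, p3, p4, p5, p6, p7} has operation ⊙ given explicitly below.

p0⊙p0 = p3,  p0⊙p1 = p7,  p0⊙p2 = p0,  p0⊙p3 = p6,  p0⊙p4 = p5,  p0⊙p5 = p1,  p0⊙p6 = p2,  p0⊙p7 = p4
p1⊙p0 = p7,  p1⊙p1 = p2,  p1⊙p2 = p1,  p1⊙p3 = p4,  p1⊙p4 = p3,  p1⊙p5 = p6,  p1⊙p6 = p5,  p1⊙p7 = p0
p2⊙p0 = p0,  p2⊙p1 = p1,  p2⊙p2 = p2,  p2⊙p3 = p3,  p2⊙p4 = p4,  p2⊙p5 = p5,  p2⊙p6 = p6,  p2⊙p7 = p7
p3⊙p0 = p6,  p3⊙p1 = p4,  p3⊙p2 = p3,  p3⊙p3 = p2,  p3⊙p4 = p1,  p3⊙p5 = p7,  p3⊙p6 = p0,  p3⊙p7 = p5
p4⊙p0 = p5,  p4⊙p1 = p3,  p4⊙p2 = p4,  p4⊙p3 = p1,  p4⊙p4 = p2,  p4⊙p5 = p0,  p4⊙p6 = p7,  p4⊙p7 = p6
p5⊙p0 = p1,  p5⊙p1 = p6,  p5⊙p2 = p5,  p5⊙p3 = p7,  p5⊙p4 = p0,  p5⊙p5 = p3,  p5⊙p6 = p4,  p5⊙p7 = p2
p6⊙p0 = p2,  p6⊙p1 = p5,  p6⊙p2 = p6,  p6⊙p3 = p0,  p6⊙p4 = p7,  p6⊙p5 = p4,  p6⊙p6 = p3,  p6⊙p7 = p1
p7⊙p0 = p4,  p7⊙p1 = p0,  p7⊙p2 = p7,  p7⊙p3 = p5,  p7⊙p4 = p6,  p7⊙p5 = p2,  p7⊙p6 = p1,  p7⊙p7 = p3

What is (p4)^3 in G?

p4^1 = p4
p4^2 = p4 ⊙ p4 = p2
p4^3 = p2 ⊙ p4 = p4

p4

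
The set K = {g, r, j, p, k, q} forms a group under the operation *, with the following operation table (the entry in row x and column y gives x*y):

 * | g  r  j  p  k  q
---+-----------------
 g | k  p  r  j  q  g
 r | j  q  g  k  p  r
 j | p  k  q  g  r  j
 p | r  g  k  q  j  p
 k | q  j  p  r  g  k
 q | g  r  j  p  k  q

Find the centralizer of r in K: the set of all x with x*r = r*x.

{q, r}

Compare row r with column r entry by entry.
j*r = k but r*j = g, so j does not.
Collecting the elements that commute with r: C(r) = {q, r}.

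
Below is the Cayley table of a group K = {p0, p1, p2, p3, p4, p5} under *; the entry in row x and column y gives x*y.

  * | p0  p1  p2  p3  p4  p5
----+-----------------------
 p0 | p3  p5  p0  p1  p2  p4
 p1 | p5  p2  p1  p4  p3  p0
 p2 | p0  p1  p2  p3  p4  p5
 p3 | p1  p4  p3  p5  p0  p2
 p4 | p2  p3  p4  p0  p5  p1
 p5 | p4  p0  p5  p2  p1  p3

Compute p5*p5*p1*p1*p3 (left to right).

p5

p5*p5 = p3
p3*p1 = p4
p4*p1 = p3
p3*p3 = p5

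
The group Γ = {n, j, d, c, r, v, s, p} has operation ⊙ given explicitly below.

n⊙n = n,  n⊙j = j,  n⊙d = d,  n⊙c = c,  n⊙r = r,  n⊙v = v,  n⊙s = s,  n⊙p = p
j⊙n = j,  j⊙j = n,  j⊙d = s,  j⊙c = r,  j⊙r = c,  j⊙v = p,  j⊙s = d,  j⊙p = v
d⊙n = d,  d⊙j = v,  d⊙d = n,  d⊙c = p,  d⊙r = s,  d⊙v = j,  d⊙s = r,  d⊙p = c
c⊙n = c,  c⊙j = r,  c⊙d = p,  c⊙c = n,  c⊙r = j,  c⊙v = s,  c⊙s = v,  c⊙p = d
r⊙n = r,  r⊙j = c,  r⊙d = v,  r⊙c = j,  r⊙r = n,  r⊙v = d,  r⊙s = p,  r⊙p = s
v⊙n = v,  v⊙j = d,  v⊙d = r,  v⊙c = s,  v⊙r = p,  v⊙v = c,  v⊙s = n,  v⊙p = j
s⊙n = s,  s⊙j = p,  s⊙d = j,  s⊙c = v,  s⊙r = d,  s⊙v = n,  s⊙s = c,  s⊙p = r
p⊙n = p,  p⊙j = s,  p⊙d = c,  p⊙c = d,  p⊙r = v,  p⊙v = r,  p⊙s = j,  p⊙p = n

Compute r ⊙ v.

d

Read row r, column v: r ⊙ v = d.
(Structurally, Γ here is isomorphic to the dihedral group D_4.)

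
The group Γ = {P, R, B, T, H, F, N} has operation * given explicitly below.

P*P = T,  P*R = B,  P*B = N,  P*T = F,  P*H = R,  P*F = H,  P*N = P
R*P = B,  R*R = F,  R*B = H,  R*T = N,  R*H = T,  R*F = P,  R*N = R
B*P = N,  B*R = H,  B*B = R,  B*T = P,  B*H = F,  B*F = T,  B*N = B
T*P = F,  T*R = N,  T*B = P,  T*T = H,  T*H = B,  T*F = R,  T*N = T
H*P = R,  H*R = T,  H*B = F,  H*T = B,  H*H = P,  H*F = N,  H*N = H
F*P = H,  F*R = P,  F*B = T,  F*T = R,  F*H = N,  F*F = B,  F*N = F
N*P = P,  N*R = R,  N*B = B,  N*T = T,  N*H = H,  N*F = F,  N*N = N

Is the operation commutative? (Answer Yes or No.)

Yes

Check whether the table is symmetric across its main diagonal.
Every entry (row x, col y) equals the entry (row y, col x), so Γ is abelian.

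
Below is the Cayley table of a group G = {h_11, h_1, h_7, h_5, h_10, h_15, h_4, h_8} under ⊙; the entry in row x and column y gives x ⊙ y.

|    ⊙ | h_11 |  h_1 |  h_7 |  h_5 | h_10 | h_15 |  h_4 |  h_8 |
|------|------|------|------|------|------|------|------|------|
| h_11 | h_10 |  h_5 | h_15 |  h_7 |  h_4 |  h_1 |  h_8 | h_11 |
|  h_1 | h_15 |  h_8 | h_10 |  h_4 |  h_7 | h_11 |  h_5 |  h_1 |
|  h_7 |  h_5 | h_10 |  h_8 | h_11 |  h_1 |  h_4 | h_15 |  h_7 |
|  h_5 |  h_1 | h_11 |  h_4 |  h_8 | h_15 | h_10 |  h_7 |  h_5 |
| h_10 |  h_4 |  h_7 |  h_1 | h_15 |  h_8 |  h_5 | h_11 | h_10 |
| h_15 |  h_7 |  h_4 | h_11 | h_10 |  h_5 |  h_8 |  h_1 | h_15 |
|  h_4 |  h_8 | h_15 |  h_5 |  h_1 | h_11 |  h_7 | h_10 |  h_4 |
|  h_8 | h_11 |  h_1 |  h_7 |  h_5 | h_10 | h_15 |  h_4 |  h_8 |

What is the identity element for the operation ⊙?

The identity e satisfies e ⊙ x = x for all x, so its row in the table reproduces the column headers.
Row h_8 reads: h_11, h_1, h_7, h_5, h_10, h_15, h_4, h_8 — exactly the header order. So h_8 is the identity.

h_8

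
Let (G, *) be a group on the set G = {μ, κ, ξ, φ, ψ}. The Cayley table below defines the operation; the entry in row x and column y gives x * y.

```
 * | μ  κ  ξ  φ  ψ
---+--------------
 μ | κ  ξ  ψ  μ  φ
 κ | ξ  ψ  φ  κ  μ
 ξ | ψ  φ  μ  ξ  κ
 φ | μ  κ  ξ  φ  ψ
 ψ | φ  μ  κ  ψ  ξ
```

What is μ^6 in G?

μ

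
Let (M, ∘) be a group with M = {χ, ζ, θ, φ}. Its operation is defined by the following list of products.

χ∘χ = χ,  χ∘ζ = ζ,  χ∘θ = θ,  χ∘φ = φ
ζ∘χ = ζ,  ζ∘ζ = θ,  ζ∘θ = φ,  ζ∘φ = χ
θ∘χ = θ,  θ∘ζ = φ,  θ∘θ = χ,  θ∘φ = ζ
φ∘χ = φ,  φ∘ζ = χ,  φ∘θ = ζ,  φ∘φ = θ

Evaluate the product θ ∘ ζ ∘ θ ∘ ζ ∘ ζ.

θ ∘ ζ = φ
φ ∘ θ = ζ
ζ ∘ ζ = θ
θ ∘ ζ = φ

φ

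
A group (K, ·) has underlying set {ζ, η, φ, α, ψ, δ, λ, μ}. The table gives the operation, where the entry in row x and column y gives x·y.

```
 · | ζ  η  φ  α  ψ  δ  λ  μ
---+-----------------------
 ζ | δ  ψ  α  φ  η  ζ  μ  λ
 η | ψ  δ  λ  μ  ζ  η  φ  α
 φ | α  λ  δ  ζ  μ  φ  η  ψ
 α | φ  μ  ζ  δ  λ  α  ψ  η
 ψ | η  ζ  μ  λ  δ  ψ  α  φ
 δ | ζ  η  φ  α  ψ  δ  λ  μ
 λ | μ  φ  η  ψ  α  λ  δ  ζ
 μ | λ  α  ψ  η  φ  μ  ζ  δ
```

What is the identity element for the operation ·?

The identity e satisfies e·x = x for all x, so its row in the table reproduces the column headers.
Row δ reads: ζ, η, φ, α, ψ, δ, λ, μ — exactly the header order. So δ is the identity.

δ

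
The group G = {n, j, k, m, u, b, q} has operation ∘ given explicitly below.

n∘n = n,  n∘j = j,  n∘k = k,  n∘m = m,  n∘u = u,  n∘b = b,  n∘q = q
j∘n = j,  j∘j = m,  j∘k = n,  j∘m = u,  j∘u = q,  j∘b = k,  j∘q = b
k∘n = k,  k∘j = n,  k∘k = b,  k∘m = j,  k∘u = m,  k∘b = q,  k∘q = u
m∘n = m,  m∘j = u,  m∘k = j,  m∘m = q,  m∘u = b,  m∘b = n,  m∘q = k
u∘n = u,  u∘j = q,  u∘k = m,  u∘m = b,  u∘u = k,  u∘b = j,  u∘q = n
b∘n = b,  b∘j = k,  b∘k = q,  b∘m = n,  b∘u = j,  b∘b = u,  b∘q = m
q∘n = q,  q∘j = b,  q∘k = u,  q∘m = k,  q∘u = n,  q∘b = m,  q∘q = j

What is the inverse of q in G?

u

First locate the identity: row n matches the header, so n is the identity.
Scan row q for n: q ∘ u = n. Hence q^(-1) = u.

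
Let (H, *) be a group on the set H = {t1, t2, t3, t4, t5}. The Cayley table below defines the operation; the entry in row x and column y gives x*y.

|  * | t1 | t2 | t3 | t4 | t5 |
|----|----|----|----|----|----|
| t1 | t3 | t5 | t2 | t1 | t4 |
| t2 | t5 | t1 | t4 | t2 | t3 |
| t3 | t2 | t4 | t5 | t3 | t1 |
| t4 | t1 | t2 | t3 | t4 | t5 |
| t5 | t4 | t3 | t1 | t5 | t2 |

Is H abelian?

Yes

Check whether the table is symmetric across its main diagonal.
Every entry (row x, col y) equals the entry (row y, col x), so H is abelian.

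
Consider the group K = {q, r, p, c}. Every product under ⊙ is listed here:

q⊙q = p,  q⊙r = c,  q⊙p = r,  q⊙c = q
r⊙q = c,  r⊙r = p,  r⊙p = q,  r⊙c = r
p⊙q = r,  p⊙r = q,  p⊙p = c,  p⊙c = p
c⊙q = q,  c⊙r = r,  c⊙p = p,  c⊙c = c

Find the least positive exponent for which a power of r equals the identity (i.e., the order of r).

4

The identity element is c (its row matches the header).
r^1 = r
r^2 = r ⊙ r = p
r^3 = p ⊙ r = q
r^4 = q ⊙ r = c
The first power of r equal to the identity is r^4, so ord(r) = 4.
(Structurally, K here is isomorphic to the cyclic group Z_4.)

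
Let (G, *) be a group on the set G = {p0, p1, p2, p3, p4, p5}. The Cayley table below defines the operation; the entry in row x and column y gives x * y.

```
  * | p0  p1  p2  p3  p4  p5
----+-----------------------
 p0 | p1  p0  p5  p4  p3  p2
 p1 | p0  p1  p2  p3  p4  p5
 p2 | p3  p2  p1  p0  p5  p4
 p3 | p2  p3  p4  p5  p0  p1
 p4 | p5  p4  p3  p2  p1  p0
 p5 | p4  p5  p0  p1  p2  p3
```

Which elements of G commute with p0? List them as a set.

Compare row p0 with column p0 entry by entry.
p3 * p0 = p2 but p0 * p3 = p4, so p3 does not.
Collecting the elements that commute with p0: C(p0) = {p0, p1}.

{p0, p1}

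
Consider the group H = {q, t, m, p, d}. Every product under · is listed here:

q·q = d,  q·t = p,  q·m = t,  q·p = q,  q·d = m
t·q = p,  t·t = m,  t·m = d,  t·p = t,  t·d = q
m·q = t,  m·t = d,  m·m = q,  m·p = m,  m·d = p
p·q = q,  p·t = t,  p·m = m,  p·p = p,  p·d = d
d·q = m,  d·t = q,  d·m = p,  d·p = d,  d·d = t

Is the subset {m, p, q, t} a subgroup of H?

No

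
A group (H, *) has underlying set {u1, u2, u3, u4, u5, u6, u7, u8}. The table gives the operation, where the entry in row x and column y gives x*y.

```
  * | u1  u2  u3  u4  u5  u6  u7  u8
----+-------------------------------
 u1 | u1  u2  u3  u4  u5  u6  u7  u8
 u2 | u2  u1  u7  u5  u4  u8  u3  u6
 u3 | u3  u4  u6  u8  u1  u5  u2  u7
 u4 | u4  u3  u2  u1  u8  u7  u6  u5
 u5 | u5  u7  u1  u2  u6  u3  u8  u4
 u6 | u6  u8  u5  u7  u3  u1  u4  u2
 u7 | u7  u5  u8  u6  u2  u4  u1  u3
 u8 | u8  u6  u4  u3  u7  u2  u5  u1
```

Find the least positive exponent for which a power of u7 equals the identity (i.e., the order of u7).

The identity element is u1 (its row matches the header).
u7^1 = u7
u7^2 = u7*u7 = u1
The first power of u7 equal to the identity is u7^2, so ord(u7) = 2.

2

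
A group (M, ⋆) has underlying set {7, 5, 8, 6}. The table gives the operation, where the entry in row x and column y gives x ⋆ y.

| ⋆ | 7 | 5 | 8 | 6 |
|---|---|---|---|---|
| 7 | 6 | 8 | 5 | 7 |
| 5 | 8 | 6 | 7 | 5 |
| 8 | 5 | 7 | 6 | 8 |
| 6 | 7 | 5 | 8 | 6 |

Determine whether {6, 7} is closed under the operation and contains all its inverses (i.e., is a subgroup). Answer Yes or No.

Yes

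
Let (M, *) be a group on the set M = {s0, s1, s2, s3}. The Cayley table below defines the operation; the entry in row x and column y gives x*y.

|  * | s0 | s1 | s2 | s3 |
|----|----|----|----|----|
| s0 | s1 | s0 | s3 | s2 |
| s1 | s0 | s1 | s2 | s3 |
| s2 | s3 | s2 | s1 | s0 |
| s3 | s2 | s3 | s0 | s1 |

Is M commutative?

Yes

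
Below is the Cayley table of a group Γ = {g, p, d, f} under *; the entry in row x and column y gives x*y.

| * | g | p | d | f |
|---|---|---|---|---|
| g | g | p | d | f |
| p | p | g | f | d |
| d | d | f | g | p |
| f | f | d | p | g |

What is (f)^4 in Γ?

f^1 = f
f^2 = f*f = g
f^3 = g*f = f
f^4 = f*f = g

g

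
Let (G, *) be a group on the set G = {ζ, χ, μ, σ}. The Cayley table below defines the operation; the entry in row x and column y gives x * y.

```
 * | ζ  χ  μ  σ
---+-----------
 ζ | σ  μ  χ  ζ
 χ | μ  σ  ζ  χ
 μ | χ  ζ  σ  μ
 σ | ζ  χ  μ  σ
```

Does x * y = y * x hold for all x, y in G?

Yes

Check whether the table is symmetric across its main diagonal.
Every entry (row x, col y) equals the entry (row y, col x), so G is abelian.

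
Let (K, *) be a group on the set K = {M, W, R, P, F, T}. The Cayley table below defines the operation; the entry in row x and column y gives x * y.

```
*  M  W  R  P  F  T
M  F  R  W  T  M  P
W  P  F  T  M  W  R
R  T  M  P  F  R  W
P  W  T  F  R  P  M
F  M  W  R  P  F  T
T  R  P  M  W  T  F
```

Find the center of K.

{F}

An element z is central iff its row equals its column in the table.
For R: R * M = T ≠ W = M * R, so R ∉ Z.
Checking each element this way leaves Z(K) = {F}.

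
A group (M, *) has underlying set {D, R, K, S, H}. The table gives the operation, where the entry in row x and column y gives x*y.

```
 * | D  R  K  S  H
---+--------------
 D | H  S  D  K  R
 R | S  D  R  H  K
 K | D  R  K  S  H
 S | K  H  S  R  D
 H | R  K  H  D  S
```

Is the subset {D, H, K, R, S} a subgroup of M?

{D, H, K, R, S} contains the identity K.
Checking products: every product of two elements of {D, H, K, R, S} (read from the table) lies in {D, H, K, R, S}, so the set is closed.
In a finite group, a nonempty closed subset is a subgroup. So {D, H, K, R, S} ≤ M.

Yes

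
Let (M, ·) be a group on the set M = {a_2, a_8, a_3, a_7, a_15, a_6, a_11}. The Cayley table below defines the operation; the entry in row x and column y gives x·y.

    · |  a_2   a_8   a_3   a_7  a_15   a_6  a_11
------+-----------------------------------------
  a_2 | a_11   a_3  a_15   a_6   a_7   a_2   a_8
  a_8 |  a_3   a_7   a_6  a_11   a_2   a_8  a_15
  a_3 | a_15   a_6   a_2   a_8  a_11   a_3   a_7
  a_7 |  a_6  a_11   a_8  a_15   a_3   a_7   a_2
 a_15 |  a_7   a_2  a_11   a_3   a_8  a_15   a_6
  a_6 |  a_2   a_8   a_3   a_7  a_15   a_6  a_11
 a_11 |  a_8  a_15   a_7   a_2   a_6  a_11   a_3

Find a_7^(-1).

a_2

First locate the identity: row a_6 matches the header, so a_6 is the identity.
Scan row a_7 for a_6: a_7·a_2 = a_6. Hence a_7^(-1) = a_2.
(Structurally, M here is isomorphic to the cyclic group Z_7.)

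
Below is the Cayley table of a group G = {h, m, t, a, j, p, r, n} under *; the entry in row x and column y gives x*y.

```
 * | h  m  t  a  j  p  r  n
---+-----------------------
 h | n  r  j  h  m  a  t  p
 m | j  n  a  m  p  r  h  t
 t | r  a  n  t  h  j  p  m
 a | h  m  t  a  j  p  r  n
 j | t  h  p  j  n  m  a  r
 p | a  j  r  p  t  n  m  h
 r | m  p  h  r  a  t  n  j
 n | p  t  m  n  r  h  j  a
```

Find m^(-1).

t

First locate the identity: row a matches the header, so a is the identity.
Scan row m for a: m*t = a. Hence m^(-1) = t.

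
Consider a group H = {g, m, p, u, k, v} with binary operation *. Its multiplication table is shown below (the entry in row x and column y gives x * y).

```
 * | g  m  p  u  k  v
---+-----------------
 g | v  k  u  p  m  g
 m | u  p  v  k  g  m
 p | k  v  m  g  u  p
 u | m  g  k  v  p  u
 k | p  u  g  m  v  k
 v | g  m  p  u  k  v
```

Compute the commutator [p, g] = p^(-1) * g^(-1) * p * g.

p

Identity is v; from the table p^(-1) = m and g^(-1) = g.
m * g = u
u * p = k
k * g = p
(Structurally, H here is isomorphic to the symmetric group S_3.)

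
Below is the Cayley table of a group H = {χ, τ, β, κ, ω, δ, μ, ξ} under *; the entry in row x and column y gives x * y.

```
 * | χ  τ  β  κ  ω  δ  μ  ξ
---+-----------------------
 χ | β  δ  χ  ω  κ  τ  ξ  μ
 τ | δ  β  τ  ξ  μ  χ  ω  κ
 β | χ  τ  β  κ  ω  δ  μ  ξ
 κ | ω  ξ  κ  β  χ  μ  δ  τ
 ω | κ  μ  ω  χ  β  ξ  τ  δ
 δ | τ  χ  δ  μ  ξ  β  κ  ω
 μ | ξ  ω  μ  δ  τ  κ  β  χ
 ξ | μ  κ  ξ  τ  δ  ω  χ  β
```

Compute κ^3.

κ^1 = κ
κ^2 = κ * κ = β
κ^3 = β * κ = κ

κ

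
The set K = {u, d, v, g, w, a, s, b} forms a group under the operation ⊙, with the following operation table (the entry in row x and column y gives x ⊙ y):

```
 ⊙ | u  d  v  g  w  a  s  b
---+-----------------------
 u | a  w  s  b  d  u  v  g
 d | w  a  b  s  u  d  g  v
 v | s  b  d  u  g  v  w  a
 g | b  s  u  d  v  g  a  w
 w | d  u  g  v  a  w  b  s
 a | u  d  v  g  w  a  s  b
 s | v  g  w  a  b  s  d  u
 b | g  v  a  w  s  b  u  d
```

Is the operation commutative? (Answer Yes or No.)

Yes

Check whether the table is symmetric across its main diagonal.
Every entry (row x, col y) equals the entry (row y, col x), so K is abelian.
(In fact K ≅ Z_2 x Z_4.)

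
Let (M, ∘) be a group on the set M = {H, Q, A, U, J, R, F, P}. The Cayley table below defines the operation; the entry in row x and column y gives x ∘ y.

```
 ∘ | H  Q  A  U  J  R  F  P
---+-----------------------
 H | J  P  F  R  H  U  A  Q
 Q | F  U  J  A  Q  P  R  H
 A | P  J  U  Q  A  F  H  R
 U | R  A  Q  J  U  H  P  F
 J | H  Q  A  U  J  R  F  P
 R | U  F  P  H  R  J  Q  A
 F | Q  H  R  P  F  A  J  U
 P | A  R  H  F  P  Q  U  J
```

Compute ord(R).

2

The identity element is J (its row matches the header).
R^1 = R
R^2 = R ∘ R = J
The first power of R equal to the identity is R^2, so ord(R) = 2.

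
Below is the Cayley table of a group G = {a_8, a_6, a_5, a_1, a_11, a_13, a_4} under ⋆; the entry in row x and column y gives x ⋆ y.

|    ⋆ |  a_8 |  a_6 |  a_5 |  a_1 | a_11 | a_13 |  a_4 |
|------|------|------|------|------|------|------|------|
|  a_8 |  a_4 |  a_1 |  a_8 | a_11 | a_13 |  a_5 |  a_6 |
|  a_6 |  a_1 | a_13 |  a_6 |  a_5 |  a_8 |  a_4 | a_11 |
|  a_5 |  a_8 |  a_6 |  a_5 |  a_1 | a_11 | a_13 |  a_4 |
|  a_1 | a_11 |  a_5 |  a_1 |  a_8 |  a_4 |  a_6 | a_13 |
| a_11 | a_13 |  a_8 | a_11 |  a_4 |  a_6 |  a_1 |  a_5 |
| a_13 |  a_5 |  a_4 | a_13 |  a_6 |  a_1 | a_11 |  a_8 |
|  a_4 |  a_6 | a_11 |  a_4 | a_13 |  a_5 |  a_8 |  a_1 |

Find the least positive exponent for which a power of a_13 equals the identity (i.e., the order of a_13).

7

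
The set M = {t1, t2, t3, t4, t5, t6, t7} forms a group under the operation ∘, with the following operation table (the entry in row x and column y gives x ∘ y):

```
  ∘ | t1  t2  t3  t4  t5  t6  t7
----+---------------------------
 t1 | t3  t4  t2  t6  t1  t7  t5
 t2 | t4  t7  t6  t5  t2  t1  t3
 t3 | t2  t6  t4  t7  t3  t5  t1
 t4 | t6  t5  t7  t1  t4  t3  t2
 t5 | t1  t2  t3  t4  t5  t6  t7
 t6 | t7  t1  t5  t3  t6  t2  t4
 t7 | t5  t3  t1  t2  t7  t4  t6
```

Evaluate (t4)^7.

t5

t4^1 = t4
t4^2 = t4 ∘ t4 = t1
t4^3 = t1 ∘ t4 = t6
t4^4 = t6 ∘ t4 = t3
t4^5 = t3 ∘ t4 = t7
t4^6 = t7 ∘ t4 = t2
t4^7 = t2 ∘ t4 = t5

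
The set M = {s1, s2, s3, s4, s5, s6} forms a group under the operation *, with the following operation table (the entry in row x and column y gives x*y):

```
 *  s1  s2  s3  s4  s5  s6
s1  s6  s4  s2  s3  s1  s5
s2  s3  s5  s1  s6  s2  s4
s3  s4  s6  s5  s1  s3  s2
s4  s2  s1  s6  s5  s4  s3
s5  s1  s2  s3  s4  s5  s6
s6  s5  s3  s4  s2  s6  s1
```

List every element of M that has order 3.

{s1, s6}

Identity is s5. Compute the order of each non-identity element by repeated multiplication:
  s1: s1 → s6 → s5  (order 3)
  s2: s2 → s5  (order 2)
  s3: s3 → s5  (order 2)
  s4: s4 → s5  (order 2)
  s6: s6 → s1 → s5  (order 3)
Elements of order 3: {s1, s6}.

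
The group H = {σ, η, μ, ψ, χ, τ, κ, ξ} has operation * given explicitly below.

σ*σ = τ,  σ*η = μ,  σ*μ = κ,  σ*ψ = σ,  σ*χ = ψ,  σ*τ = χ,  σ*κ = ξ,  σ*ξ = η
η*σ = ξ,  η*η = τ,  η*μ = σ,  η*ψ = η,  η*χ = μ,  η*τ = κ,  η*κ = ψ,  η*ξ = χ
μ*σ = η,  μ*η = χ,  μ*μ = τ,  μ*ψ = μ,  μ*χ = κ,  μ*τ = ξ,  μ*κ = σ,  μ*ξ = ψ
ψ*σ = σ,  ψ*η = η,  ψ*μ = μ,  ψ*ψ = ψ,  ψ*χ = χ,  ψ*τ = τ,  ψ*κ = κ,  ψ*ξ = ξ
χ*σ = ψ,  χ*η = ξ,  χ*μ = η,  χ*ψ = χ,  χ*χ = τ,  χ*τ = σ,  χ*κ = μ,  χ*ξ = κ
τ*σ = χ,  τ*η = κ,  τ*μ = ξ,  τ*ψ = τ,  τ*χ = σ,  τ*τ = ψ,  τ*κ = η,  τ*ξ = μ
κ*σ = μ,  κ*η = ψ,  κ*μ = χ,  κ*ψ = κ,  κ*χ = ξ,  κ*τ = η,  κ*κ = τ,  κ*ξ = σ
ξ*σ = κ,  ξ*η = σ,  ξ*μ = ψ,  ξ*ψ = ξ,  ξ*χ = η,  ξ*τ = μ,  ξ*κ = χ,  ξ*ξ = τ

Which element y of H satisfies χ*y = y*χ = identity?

First locate the identity: row ψ matches the header, so ψ is the identity.
Scan row χ for ψ: χ*σ = ψ. Hence χ^(-1) = σ.
(Structurally, H here is isomorphic to the quaternion group Q_8.)

σ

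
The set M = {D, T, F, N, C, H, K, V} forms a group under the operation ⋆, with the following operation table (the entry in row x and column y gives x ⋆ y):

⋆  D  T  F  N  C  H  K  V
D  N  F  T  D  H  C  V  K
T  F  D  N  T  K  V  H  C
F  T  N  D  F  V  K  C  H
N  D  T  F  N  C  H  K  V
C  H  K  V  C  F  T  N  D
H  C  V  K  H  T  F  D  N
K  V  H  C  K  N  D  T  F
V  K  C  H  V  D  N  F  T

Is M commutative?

Yes

Check whether the table is symmetric across its main diagonal.
Every entry (row x, col y) equals the entry (row y, col x), so M is abelian.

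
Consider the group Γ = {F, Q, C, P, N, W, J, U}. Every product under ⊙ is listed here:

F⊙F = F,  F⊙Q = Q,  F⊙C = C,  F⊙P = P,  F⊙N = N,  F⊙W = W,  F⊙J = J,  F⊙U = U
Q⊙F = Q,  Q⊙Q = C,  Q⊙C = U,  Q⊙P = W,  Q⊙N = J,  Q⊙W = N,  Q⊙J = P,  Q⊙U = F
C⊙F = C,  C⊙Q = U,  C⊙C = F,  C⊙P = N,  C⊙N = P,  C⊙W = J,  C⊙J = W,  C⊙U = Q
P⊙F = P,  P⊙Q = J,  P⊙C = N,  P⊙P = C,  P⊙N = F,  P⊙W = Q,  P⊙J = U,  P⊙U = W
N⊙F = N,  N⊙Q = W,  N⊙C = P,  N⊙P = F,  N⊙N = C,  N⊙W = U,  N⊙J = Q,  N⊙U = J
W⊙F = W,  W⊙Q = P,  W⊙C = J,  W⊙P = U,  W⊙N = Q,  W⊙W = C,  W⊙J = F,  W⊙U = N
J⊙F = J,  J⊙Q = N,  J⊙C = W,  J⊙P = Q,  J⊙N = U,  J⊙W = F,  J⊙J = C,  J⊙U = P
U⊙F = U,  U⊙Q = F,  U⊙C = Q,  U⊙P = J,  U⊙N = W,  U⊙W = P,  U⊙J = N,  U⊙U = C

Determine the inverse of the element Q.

First locate the identity: row F matches the header, so F is the identity.
Scan row Q for F: Q ⊙ U = F. Hence Q^(-1) = U.

U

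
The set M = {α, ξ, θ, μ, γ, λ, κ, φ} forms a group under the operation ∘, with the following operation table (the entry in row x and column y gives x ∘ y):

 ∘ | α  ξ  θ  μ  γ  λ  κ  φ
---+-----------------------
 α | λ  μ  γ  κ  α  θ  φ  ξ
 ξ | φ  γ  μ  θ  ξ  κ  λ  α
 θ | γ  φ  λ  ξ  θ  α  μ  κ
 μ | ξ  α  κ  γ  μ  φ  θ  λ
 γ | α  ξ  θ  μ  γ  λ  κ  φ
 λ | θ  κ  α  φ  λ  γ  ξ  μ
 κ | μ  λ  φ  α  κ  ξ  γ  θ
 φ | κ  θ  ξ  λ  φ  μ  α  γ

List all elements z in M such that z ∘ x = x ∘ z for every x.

An element z is central iff its row equals its column in the table.
For κ: κ ∘ α = μ ≠ φ = α ∘ κ, so κ ∉ Z.
Checking each element this way leaves Z(M) = {γ, λ}.

{γ, λ}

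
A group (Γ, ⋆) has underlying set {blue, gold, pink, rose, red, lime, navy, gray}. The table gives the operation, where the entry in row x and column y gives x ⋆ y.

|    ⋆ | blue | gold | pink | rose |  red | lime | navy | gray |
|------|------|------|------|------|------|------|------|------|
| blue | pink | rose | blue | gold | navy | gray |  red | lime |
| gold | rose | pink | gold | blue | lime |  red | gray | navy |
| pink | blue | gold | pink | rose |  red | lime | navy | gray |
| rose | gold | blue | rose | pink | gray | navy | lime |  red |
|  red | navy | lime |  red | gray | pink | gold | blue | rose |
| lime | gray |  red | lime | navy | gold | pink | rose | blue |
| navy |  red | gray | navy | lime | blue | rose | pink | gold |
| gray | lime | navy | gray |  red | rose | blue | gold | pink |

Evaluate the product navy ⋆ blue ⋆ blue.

navy

navy ⋆ blue = red
red ⋆ blue = navy
(Structurally, Γ here is isomorphic to the elementary abelian group (Z_2)^3.)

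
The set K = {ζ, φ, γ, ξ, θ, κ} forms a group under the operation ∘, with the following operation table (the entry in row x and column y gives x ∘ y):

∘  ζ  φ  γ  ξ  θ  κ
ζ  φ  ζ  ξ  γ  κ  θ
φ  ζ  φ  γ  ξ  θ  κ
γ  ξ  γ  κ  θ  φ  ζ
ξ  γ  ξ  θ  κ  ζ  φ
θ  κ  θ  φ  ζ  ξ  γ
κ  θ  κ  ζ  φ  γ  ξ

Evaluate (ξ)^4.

ξ^1 = ξ
ξ^2 = ξ ∘ ξ = κ
ξ^3 = κ ∘ ξ = φ
ξ^4 = φ ∘ ξ = ξ

ξ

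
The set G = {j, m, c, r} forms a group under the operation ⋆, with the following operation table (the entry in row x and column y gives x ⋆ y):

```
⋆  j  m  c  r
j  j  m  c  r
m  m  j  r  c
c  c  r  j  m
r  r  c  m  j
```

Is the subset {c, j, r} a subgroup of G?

No

r ⋆ c = m, which is not in {c, j, r}.
The subset is not closed under ⋆, so it is not a subgroup.
(Structurally, G here is isomorphic to the Klein four-group V_4.)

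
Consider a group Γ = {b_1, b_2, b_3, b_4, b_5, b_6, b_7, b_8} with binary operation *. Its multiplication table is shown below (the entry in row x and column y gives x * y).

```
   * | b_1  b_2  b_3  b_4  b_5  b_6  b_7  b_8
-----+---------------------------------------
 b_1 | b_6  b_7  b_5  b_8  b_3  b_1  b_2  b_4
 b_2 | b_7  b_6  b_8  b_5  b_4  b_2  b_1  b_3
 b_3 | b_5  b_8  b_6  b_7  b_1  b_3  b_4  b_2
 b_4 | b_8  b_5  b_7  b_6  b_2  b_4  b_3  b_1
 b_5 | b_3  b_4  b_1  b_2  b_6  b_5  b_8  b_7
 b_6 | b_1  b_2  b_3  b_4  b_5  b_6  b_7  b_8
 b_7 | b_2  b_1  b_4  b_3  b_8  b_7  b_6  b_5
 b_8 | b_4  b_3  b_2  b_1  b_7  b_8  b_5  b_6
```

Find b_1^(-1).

b_1

First locate the identity: row b_6 matches the header, so b_6 is the identity.
Scan row b_1 for b_6: b_1 * b_1 = b_6. Hence b_1^(-1) = b_1.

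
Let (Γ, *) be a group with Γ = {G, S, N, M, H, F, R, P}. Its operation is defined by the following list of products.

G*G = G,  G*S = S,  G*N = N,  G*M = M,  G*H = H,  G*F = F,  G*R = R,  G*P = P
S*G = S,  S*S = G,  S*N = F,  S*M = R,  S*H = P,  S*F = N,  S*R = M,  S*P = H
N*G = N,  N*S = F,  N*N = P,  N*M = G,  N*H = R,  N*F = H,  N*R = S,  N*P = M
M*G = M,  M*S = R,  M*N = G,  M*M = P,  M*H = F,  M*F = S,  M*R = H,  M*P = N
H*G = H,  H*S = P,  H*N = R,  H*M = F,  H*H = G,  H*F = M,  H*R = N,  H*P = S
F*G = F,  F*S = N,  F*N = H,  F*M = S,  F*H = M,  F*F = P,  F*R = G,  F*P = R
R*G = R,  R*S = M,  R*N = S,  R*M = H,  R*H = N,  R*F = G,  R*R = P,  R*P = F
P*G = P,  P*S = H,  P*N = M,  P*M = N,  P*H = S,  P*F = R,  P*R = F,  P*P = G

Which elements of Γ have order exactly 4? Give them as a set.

Identity is G. Compute the order of each non-identity element by repeated multiplication:
  S: S → G  (order 2)
  N: N → P → M → G  (order 4)
  M: M → P → N → G  (order 4)
  H: H → G  (order 2)
  F: F → P → R → G  (order 4)
  R: R → P → F → G  (order 4)
  P: P → G  (order 2)
Elements of order 4: {F, M, N, R}.
(Structurally, Γ here is isomorphic to Z_2 x Z_4.)

{F, M, N, R}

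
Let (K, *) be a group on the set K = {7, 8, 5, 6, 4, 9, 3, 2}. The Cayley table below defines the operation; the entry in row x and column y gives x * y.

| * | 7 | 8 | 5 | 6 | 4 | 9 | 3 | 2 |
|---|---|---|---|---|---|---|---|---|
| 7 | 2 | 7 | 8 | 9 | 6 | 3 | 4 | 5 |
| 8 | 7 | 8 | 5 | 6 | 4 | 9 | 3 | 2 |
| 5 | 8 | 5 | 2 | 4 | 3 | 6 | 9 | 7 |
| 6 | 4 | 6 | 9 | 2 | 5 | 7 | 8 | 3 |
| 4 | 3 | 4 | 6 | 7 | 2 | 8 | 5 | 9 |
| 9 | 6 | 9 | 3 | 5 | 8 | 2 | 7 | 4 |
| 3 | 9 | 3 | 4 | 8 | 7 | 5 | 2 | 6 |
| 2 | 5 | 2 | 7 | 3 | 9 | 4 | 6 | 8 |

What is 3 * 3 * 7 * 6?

4

3 * 3 = 2
2 * 7 = 5
5 * 6 = 4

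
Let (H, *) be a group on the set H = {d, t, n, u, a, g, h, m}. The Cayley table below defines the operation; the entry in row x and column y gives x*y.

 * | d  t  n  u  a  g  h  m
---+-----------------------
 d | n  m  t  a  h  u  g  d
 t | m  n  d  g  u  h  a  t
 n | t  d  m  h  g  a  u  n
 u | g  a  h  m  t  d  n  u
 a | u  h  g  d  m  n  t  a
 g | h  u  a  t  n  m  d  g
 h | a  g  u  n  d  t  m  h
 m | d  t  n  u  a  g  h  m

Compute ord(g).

The identity element is m (its row matches the header).
g^1 = g
g^2 = g*g = m
The first power of g equal to the identity is g^2, so ord(g) = 2.
(Structurally, H here is isomorphic to the dihedral group D_4.)

2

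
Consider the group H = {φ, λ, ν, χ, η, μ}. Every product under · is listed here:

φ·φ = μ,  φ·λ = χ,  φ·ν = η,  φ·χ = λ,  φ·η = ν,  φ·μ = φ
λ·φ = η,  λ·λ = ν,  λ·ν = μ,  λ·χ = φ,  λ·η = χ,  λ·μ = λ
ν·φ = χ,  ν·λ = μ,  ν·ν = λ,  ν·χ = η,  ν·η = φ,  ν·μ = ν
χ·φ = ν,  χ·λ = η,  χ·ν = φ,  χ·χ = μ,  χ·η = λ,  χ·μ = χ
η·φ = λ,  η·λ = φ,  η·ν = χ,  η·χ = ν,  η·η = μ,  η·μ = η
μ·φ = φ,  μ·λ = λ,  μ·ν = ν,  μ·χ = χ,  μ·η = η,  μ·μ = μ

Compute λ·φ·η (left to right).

μ

λ·φ = η
η·η = μ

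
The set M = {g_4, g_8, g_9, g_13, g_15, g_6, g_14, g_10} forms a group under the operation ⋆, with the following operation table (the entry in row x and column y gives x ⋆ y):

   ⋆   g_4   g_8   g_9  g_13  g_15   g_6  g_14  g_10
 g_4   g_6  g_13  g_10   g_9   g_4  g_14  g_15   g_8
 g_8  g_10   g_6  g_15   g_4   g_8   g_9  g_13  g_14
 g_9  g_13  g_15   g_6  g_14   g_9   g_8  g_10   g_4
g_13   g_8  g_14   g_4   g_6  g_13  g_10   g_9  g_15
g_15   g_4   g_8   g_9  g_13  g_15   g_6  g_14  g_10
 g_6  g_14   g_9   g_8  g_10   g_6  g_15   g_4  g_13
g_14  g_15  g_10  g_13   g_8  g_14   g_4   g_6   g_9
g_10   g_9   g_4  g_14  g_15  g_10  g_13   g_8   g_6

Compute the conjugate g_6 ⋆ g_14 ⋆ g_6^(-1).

g_14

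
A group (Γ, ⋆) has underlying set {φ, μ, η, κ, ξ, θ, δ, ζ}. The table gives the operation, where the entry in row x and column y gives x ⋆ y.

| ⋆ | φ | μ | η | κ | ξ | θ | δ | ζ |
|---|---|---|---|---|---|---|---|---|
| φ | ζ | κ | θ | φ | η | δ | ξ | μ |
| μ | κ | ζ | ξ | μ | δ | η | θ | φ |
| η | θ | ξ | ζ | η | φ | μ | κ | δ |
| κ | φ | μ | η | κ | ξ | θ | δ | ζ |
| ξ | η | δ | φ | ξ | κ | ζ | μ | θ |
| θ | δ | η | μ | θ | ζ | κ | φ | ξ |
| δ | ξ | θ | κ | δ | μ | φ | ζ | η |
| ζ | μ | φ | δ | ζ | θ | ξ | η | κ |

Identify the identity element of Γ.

The identity e satisfies e ⋆ x = x for all x, so its row in the table reproduces the column headers.
Row κ reads: φ, μ, η, κ, ξ, θ, δ, ζ — exactly the header order. So κ is the identity.

κ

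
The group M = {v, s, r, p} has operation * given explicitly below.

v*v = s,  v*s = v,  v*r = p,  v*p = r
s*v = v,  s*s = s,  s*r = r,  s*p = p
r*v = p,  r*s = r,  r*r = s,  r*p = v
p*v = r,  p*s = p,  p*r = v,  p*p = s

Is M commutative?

Yes

Check whether the table is symmetric across its main diagonal.
Every entry (row x, col y) equals the entry (row y, col x), so M is abelian.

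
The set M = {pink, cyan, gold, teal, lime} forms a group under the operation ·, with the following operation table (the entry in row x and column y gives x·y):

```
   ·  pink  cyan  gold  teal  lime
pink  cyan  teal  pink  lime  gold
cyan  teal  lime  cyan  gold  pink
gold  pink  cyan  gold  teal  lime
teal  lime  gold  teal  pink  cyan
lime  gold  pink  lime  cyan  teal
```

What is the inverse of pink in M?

First locate the identity: row gold matches the header, so gold is the identity.
Scan row pink for gold: pink·lime = gold. Hence pink^(-1) = lime.

lime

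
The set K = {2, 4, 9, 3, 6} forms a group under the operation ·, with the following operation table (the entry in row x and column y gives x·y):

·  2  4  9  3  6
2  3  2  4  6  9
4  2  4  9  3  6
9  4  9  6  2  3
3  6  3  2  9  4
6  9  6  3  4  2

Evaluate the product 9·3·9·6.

9·3 = 2
2·9 = 4
4·6 = 6

6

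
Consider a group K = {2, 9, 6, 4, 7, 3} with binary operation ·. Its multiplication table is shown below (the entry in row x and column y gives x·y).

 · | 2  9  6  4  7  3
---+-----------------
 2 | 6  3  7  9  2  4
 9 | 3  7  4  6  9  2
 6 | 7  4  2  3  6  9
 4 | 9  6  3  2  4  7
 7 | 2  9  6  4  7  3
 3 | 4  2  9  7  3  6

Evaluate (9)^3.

9

9^1 = 9
9^2 = 9·9 = 7
9^3 = 7·9 = 9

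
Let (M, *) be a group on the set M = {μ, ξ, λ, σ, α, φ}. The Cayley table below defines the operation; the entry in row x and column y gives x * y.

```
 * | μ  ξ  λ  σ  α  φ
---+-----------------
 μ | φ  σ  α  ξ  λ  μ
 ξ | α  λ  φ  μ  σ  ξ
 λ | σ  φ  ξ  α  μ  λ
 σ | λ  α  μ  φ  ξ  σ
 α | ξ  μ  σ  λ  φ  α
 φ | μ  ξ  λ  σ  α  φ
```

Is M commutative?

λ * μ = σ but μ * λ = α.
Since λ and μ do not commute, M is not abelian.

No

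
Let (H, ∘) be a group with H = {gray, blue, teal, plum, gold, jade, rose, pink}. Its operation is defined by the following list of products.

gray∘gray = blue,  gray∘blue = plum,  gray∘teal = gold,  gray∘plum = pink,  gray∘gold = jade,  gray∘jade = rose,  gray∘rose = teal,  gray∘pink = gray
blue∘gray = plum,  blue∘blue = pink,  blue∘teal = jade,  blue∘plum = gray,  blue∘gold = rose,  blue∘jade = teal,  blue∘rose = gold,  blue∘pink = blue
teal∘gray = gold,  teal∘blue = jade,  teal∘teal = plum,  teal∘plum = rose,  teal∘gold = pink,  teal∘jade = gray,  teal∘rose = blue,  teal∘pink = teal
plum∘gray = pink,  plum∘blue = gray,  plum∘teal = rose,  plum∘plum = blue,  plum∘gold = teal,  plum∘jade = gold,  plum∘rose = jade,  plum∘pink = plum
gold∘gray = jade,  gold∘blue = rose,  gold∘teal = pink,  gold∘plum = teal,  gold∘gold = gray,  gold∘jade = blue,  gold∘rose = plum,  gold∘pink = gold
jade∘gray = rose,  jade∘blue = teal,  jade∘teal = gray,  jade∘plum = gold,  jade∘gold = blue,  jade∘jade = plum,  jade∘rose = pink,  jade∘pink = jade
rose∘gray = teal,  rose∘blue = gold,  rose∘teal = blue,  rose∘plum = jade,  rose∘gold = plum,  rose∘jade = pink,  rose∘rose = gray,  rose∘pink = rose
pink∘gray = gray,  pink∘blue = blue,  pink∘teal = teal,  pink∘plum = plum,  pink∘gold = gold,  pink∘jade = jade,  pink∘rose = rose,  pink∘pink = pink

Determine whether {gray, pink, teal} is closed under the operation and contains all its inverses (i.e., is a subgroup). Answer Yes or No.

teal ∘ teal = plum, which is not in {gray, pink, teal}.
The subset is not closed under ∘, so it is not a subgroup.
(Structurally, H here is isomorphic to the cyclic group Z_8.)

No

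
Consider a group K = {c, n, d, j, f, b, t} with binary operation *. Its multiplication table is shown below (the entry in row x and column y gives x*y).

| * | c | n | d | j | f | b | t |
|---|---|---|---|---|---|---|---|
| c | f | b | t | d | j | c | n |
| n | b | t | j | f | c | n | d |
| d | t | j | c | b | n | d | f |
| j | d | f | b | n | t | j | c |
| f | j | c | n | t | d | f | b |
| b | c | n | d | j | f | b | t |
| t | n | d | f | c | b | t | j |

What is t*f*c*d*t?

t*f = b
b*c = c
c*d = t
t*t = j

j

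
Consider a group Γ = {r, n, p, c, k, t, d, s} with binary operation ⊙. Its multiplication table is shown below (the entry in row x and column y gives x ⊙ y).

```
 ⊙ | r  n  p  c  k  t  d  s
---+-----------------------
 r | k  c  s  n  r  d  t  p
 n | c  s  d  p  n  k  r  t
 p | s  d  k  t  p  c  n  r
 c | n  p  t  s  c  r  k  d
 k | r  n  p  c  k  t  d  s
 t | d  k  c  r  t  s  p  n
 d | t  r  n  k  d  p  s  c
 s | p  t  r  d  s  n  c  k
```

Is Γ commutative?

Yes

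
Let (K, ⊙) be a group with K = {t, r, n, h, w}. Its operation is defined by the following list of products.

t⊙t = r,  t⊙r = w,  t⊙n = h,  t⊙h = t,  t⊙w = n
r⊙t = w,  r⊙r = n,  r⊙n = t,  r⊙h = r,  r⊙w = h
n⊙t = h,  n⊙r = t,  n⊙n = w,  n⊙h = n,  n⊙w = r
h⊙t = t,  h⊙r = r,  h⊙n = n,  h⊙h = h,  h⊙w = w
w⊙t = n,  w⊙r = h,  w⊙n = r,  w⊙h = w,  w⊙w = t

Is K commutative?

Check whether the table is symmetric across its main diagonal.
Every entry (row x, col y) equals the entry (row y, col x), so K is abelian.

Yes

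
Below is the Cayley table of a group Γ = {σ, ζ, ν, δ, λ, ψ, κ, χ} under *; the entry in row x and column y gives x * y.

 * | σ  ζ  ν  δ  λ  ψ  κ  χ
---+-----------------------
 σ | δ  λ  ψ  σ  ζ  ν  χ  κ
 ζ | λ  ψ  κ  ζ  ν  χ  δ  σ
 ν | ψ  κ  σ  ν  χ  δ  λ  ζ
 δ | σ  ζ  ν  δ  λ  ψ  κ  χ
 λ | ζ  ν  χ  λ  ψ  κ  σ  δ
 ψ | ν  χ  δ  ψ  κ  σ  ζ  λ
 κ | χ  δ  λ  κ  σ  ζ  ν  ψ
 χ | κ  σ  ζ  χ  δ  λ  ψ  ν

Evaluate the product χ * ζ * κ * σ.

κ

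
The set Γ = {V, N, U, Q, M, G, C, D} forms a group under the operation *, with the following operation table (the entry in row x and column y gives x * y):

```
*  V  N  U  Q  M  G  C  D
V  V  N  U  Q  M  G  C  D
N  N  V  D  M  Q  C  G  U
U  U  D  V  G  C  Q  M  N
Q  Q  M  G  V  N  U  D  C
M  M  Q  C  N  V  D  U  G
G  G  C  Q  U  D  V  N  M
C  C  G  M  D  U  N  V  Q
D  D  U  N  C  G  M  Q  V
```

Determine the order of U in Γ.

The identity element is V (its row matches the header).
U^1 = U
U^2 = U * U = V
The first power of U equal to the identity is U^2, so ord(U) = 2.

2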